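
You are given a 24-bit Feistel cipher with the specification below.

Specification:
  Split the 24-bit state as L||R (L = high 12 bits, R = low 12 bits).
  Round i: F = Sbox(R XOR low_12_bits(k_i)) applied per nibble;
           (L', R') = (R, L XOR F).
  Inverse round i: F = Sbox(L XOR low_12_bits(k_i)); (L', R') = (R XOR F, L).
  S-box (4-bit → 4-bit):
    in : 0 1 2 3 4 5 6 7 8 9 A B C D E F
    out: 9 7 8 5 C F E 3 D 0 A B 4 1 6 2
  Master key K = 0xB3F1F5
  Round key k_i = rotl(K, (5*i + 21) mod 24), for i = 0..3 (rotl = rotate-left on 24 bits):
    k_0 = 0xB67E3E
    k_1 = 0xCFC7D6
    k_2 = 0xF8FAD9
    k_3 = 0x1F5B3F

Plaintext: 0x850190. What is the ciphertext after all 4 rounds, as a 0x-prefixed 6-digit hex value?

s_0 = plaintext = 0x850190
s_1 = Round(s_0, k_0) = 0x190AF6
s_2 = Round(s_1, k_1) = 0xAF6019
s_3 = Round(s_2, k_2) = 0x0190BF
s_4 = Round(s_3, k_3) = 0x0BFBC0

0x0BFBC0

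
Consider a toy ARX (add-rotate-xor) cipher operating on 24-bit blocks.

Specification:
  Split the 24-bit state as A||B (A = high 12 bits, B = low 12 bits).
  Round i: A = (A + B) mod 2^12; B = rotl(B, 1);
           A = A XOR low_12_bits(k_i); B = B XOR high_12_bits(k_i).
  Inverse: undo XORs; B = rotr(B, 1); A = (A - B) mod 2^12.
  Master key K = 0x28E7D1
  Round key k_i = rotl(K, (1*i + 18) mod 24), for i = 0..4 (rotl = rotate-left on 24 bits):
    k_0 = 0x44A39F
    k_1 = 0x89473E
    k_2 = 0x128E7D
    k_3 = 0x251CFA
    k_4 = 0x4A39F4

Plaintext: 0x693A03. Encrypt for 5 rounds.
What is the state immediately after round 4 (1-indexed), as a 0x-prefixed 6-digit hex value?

s_0 = plaintext = 0x693A03
s_1 = Round(s_0, k_0) = 0x30904D
s_2 = Round(s_1, k_1) = 0x46880E
s_3 = Round(s_2, k_2) = 0x20B135
s_4 = Round(s_3, k_3) = 0xFBA03B
s_5 = Round(s_4, k_4) = 0x6014D5

0xFBA03B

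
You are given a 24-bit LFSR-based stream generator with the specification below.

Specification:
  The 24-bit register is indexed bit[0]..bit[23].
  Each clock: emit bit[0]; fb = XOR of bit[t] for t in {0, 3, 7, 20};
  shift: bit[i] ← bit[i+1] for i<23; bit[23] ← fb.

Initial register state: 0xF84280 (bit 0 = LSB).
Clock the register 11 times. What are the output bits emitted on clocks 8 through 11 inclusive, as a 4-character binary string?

1010

reg_0 = 0xF84280
clock 1: out=0, reg = 0x7C2140
clock 2: out=0, reg = 0xBE10A0
clock 3: out=0, reg = 0x5F0850
clock 4: out=0, reg = 0xAF8428
clock 5: out=0, reg = 0xD7C214
clock 6: out=0, reg = 0xEBE10A
clock 7: out=0, reg = 0xF5F085
clock 8: out=1, reg = 0xFAF842
clock 9: out=0, reg = 0xFD7C21
clock 10: out=1, reg = 0x7EBE10
clock 11: out=0, reg = 0xBF5F08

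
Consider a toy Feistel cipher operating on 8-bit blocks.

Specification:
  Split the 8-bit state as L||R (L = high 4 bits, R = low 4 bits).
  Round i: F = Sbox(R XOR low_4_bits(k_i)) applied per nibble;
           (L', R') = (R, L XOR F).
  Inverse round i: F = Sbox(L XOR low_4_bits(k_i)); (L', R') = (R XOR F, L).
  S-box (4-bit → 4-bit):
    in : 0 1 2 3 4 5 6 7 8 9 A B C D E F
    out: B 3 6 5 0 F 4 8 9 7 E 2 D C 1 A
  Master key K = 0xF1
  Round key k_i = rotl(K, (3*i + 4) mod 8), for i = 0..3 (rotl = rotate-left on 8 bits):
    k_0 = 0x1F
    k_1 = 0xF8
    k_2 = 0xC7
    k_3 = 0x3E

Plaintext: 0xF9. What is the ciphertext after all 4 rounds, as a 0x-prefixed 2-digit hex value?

0x94

s_0 = plaintext = 0xF9
s_1 = Round(s_0, k_0) = 0x9B
s_2 = Round(s_1, k_1) = 0xBC
s_3 = Round(s_2, k_2) = 0xC9
s_4 = Round(s_3, k_3) = 0x94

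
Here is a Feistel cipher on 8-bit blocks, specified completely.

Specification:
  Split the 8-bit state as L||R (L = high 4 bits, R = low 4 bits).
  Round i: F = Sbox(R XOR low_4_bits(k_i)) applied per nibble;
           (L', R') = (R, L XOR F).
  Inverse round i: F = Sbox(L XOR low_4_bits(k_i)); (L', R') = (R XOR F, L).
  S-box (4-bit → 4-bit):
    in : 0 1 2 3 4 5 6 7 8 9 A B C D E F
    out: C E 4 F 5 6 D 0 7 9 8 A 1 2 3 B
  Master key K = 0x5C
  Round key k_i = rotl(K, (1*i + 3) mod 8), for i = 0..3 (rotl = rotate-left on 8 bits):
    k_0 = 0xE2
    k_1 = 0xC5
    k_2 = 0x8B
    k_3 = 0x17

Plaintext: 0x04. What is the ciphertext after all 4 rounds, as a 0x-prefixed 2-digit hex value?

s_0 = plaintext = 0x04
s_1 = Round(s_0, k_0) = 0x4D
s_2 = Round(s_1, k_1) = 0xD3
s_3 = Round(s_2, k_2) = 0x3A
s_4 = Round(s_3, k_3) = 0xA1

0xA1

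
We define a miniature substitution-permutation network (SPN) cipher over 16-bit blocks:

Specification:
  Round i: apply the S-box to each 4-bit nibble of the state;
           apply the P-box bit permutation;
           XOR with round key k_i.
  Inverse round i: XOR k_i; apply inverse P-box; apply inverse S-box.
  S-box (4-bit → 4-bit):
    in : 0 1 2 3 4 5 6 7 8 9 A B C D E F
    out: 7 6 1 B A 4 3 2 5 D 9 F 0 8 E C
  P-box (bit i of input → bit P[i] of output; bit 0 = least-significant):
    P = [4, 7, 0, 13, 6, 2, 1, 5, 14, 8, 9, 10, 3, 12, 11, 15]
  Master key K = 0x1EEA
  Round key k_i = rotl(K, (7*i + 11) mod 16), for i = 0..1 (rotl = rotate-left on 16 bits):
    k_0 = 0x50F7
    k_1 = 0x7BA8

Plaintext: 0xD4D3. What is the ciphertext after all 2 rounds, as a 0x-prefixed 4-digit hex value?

0xF10C

s_0 = plaintext = 0xD4D3
s_1 = Round(s_0, k_0) = 0xF547
s_2 = Round(s_1, k_1) = 0xF10C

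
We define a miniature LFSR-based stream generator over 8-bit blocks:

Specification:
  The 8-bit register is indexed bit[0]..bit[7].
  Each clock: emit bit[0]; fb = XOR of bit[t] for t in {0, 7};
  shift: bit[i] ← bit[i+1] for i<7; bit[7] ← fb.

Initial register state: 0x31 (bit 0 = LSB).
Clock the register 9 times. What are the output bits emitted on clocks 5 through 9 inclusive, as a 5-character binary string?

11001

reg_0 = 0x31
clock 1: out=1, reg = 0x98
clock 2: out=0, reg = 0xCC
clock 3: out=0, reg = 0xE6
clock 4: out=0, reg = 0xF3
clock 5: out=1, reg = 0x79
clock 6: out=1, reg = 0xBC
clock 7: out=0, reg = 0xDE
clock 8: out=0, reg = 0xEF
clock 9: out=1, reg = 0x77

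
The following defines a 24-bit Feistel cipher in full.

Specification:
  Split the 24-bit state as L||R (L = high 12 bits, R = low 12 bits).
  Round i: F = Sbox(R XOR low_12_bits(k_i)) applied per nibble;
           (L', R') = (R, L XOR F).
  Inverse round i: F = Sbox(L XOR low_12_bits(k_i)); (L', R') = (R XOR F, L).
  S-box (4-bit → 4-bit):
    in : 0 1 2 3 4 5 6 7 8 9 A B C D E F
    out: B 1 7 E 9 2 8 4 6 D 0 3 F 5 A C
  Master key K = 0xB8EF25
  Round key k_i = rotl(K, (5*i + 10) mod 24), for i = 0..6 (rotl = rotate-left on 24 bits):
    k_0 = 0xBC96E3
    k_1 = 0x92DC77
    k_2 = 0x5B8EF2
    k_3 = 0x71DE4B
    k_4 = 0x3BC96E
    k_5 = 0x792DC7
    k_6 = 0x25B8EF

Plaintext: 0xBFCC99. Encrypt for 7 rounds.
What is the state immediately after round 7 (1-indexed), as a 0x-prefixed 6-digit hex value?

s_0 = plaintext = 0xBFCC99
s_1 = Round(s_0, k_0) = 0xC99BBC
s_2 = Round(s_1, k_1) = 0xBBC86A
s_3 = Round(s_2, k_2) = 0x86A36A
s_4 = Round(s_3, k_3) = 0x36AD1B
s_5 = Round(s_4, k_4) = 0xD1BA28
s_6 = Round(s_5, k_5) = 0xA289B7
s_7 = Round(s_6, k_6) = 0x9B7B0E

0x9B7B0E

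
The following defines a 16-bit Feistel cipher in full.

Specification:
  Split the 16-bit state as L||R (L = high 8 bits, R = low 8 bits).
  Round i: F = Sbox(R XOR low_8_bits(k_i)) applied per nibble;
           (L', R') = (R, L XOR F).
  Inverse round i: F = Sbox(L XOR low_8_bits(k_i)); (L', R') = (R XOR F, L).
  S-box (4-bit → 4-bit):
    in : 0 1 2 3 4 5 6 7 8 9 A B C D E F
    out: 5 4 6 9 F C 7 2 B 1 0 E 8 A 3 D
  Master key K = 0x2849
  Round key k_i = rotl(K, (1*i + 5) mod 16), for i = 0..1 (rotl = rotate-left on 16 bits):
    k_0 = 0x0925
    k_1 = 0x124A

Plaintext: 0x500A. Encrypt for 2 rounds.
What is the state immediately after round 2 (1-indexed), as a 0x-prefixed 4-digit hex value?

0x3D28

s_0 = plaintext = 0x500A
s_1 = Round(s_0, k_0) = 0x0A3D
s_2 = Round(s_1, k_1) = 0x3D28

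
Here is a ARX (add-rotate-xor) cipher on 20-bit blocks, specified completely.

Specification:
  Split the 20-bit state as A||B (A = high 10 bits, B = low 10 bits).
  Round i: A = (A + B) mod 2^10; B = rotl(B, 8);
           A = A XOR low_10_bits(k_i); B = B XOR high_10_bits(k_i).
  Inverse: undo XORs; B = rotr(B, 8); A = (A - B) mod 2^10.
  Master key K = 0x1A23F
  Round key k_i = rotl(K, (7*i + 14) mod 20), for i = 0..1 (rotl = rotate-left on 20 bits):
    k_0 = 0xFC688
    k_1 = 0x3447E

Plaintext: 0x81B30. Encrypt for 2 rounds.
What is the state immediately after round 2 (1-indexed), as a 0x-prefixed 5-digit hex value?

s_0 = plaintext = 0x81B30
s_1 = Round(s_0, k_0) = 0xEFB3D
s_2 = Round(s_1, k_1) = 0xA151E

0xA151E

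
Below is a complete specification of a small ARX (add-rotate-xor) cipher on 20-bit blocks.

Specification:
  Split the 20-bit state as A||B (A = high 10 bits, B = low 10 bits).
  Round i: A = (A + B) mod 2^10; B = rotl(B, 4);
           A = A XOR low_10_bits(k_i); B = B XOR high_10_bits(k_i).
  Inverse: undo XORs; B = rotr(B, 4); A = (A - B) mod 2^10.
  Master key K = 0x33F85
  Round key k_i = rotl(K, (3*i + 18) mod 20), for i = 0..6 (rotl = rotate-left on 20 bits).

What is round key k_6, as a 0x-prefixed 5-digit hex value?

0x533F8

K = 0x33F85
k_0 = rotl(K, (3*0+18) mod 20) = rotl(K, 18) = 0x4CFE1
k_1 = rotl(K, (3*1+18) mod 20) = rotl(K, 1) = 0x67F0A
k_2 = rotl(K, (3*2+18) mod 20) = rotl(K, 4) = 0x3F853
k_3 = rotl(K, (3*3+18) mod 20) = rotl(K, 7) = 0xFC299
k_4 = rotl(K, (3*4+18) mod 20) = rotl(K, 10) = 0xE14CF
k_5 = rotl(K, (3*5+18) mod 20) = rotl(K, 13) = 0x0A67F
k_6 = rotl(K, (3*6+18) mod 20) = rotl(K, 16) = 0x533F8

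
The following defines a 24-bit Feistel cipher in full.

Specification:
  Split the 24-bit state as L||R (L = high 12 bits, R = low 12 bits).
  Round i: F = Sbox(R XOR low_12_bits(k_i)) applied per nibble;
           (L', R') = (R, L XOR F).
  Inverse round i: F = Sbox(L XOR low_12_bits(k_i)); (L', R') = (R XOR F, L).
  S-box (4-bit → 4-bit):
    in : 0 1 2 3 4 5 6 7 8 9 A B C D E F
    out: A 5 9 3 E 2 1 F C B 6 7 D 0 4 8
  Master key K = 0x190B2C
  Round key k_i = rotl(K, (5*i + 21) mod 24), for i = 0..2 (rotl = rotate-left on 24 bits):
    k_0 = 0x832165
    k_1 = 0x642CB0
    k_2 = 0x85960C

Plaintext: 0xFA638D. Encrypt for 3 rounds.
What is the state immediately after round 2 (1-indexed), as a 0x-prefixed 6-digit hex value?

0x6EA5AB

s_0 = plaintext = 0xFA638D
s_1 = Round(s_0, k_0) = 0x38D6EA
s_2 = Round(s_1, k_1) = 0x6EA5AB
s_3 = Round(s_2, k_2) = 0x5AB585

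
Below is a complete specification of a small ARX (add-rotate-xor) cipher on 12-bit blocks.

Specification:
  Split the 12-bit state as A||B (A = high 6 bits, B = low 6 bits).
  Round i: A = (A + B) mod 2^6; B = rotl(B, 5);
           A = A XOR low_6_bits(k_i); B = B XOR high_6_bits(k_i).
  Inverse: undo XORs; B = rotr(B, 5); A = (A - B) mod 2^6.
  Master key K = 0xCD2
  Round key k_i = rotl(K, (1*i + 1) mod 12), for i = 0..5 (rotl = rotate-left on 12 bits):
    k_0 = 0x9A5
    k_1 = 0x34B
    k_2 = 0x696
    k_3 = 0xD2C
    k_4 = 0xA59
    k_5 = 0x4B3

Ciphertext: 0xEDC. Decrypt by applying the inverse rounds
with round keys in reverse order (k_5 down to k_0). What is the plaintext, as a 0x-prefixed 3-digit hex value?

s_0 = ciphertext = 0xEDC
s_1 = InvRound(s_0, k_5) = 0xB1C
s_2 = InvRound(s_1, k_4) = 0x2AB
s_3 = InvRound(s_2, k_3) = 0xA3E
s_4 = InvRound(s_3, k_2) = 0xD49
s_5 = InvRound(s_4, k_1) = 0xD88
s_6 = InvRound(s_5, k_0) = 0xD9D

0xD9D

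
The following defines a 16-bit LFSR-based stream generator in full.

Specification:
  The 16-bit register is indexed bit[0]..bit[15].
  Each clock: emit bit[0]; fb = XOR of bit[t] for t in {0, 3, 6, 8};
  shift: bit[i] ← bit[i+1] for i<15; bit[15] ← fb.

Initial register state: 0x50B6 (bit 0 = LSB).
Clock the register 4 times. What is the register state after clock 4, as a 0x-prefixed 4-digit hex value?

0x250B

reg_0 = 0x50B6
clock 1: out=0, reg = 0x285B
clock 2: out=1, reg = 0x942D
clock 3: out=1, reg = 0x4A16
clock 4: out=0, reg = 0x250B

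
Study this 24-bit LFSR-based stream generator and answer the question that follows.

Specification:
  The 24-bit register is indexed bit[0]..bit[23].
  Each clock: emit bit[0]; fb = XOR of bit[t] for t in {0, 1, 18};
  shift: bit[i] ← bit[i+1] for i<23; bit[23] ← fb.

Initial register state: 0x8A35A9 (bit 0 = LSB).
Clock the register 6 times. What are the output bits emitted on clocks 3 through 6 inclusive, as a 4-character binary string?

reg_0 = 0x8A35A9
clock 1: out=1, reg = 0xC51AD4
clock 2: out=0, reg = 0xE28D6A
clock 3: out=0, reg = 0xF146B5
clock 4: out=1, reg = 0xF8A35A
clock 5: out=0, reg = 0xFC51AD
clock 6: out=1, reg = 0x7E28D6

0101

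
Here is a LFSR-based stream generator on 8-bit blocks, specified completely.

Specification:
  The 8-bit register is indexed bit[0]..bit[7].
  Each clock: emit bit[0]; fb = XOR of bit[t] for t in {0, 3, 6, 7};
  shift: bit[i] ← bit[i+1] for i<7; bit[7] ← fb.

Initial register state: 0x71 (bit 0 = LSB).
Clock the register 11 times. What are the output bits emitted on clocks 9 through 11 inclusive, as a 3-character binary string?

010

reg_0 = 0x71
clock 1: out=1, reg = 0x38
clock 2: out=0, reg = 0x9C
clock 3: out=0, reg = 0x4E
clock 4: out=0, reg = 0x27
clock 5: out=1, reg = 0x93
clock 6: out=1, reg = 0x49
clock 7: out=1, reg = 0xA4
clock 8: out=0, reg = 0xD2
clock 9: out=0, reg = 0x69
clock 10: out=1, reg = 0xB4
clock 11: out=0, reg = 0xDA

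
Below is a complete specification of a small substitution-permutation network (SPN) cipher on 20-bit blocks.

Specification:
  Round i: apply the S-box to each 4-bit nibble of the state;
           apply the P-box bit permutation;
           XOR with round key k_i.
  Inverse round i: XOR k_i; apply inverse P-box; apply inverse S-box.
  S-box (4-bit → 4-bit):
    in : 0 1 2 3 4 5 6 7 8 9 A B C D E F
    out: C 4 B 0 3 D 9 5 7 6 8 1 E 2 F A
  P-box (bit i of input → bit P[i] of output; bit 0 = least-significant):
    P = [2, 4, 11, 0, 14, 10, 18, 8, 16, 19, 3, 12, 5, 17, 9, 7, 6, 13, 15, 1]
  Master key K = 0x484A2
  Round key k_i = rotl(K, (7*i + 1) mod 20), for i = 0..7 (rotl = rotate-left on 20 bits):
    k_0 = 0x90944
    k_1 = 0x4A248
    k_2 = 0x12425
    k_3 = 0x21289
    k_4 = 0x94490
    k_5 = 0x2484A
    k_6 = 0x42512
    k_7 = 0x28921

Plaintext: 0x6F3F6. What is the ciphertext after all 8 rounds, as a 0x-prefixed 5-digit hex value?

s_0 = plaintext = 0x6F3F6
s_1 = Round(s_0, k_0) = 0xB0C83
s_2 = Round(s_1, k_1) = 0x8F480
s_3 = Round(s_2, k_2) = 0xEC8E4
s_4 = Round(s_3, k_3) = 0xDF557
s_5 = Round(s_4, k_4) = 0xE3D1C
s_6 = Round(s_5, k_5) = 0xEE019
s_7 = Round(s_6, k_6) = 0x29FE8
s_8 = Round(s_7, k_7) = 0xCF677

0xCF677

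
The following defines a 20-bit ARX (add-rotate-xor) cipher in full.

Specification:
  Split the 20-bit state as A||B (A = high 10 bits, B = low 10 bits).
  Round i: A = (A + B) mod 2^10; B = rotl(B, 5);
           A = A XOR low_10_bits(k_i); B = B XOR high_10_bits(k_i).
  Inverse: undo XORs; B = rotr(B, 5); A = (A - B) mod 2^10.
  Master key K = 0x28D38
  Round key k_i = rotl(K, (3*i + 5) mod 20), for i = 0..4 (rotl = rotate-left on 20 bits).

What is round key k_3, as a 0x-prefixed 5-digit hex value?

0xE0A34

K = 0x28D38
k_0 = rotl(K, (3*0+5) mod 20) = rotl(K, 5) = 0x1A705
k_1 = rotl(K, (3*1+5) mod 20) = rotl(K, 8) = 0xD3828
k_2 = rotl(K, (3*2+5) mod 20) = rotl(K, 11) = 0x9C146
k_3 = rotl(K, (3*3+5) mod 20) = rotl(K, 14) = 0xE0A34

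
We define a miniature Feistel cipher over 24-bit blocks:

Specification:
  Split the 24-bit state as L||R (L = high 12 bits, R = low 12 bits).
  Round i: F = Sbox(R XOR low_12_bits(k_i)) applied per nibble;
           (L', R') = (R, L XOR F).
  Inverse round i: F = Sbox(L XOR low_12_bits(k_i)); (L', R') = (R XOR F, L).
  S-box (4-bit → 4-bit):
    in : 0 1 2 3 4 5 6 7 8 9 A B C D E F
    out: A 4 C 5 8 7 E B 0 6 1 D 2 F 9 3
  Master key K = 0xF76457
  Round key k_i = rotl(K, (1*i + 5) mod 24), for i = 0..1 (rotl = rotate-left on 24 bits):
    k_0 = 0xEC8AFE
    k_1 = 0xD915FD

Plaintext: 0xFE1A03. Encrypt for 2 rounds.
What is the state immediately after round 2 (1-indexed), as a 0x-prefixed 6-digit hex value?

s_0 = plaintext = 0xFE1A03
s_1 = Round(s_0, k_0) = 0xA035DE
s_2 = Round(s_1, k_1) = 0x5DE0C6

0x5DE0C6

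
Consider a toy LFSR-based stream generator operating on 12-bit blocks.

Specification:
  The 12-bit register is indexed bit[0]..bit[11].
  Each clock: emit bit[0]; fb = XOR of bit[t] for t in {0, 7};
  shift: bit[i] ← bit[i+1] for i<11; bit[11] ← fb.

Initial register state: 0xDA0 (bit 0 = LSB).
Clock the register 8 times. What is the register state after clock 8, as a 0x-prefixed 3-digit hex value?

reg_0 = 0xDA0
clock 1: out=0, reg = 0xED0
clock 2: out=0, reg = 0xF68
clock 3: out=0, reg = 0x7B4
clock 4: out=0, reg = 0xBDA
clock 5: out=0, reg = 0xDED
clock 6: out=1, reg = 0x6F6
clock 7: out=0, reg = 0xB7B
clock 8: out=1, reg = 0xDBD

0xDBD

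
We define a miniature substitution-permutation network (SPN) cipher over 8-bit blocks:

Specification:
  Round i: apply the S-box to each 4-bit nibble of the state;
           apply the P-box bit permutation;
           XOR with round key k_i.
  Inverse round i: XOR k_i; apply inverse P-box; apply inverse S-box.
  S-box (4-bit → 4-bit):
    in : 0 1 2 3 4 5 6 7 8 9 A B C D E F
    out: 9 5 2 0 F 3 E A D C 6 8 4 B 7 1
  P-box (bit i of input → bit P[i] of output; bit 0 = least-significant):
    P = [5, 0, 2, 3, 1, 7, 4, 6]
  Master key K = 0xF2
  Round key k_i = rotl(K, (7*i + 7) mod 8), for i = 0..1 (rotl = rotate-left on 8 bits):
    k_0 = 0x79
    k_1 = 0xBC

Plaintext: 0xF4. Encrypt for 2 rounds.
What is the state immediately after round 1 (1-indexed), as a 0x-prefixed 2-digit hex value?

0x56

s_0 = plaintext = 0xF4
s_1 = Round(s_0, k_0) = 0x56
s_2 = Round(s_1, k_1) = 0x33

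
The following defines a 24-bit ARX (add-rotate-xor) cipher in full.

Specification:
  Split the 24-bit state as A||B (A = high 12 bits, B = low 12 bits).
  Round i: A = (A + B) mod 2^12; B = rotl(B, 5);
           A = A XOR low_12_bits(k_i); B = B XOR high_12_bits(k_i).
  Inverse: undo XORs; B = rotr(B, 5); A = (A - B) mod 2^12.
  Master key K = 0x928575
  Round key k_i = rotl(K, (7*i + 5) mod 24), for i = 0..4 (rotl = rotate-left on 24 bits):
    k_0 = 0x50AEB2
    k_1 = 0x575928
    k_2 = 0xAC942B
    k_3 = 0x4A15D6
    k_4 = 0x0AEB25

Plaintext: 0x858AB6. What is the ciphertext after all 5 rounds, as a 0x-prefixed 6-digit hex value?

0xB216A2

s_0 = plaintext = 0x858AB6
s_1 = Round(s_0, k_0) = 0xDBC3DF
s_2 = Round(s_1, k_1) = 0x8B3E92
s_3 = Round(s_2, k_2) = 0x36E894
s_4 = Round(s_3, k_3) = 0x9D4630
s_5 = Round(s_4, k_4) = 0xB216A2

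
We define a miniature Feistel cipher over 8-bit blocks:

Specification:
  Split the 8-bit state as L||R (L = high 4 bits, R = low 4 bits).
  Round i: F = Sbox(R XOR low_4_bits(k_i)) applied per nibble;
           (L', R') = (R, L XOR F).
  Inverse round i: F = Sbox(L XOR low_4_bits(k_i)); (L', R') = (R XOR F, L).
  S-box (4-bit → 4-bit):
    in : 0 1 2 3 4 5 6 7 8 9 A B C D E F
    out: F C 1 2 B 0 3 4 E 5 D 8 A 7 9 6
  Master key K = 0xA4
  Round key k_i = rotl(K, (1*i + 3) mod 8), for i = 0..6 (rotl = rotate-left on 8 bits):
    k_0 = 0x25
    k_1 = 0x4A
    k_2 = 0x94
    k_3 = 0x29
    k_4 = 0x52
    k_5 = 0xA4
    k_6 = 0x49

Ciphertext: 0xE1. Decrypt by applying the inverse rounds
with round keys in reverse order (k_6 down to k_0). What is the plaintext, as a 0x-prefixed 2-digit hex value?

0x68

s_0 = ciphertext = 0xE1
s_1 = InvRound(s_0, k_6) = 0x5E
s_2 = InvRound(s_1, k_5) = 0x25
s_3 = InvRound(s_2, k_4) = 0xA2
s_4 = InvRound(s_3, k_3) = 0x0A
s_5 = InvRound(s_4, k_2) = 0x10
s_6 = InvRound(s_5, k_1) = 0x81
s_7 = InvRound(s_6, k_0) = 0x68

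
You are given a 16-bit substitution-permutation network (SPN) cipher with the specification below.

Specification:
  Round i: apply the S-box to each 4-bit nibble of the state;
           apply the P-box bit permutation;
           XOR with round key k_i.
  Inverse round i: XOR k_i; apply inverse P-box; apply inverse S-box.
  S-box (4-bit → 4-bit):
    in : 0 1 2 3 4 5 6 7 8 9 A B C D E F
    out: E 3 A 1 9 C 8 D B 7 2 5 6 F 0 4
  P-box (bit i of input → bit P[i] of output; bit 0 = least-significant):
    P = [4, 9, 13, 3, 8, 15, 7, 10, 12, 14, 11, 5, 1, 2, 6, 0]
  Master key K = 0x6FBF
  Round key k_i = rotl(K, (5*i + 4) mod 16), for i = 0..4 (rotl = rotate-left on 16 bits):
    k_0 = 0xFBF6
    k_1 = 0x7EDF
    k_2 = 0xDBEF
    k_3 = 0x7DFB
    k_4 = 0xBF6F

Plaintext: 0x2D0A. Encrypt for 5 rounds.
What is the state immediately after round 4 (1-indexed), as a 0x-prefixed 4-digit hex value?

s_0 = plaintext = 0x2D0A
s_1 = Round(s_0, k_0) = 0x2553
s_2 = Round(s_1, k_1) = 0x726A
s_3 = Round(s_2, k_2) = 0x9D8C
s_4 = Round(s_3, k_3) = 0x829D
s_5 = Round(s_4, k_4) = 0x5CD0

0x829D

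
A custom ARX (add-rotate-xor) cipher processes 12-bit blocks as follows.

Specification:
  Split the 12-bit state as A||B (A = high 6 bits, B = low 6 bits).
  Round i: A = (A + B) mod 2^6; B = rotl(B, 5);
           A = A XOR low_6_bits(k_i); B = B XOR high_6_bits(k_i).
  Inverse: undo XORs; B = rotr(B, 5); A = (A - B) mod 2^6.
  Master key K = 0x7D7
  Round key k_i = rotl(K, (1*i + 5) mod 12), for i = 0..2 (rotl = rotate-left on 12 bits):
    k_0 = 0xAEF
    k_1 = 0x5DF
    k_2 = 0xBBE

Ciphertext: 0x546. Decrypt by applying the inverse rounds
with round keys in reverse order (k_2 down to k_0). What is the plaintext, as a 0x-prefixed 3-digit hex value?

0x1CF

s_0 = ciphertext = 0x546
s_1 = InvRound(s_0, k_2) = 0x691
s_2 = InvRound(s_1, k_1) = 0xE4C
s_3 = InvRound(s_2, k_0) = 0x1CF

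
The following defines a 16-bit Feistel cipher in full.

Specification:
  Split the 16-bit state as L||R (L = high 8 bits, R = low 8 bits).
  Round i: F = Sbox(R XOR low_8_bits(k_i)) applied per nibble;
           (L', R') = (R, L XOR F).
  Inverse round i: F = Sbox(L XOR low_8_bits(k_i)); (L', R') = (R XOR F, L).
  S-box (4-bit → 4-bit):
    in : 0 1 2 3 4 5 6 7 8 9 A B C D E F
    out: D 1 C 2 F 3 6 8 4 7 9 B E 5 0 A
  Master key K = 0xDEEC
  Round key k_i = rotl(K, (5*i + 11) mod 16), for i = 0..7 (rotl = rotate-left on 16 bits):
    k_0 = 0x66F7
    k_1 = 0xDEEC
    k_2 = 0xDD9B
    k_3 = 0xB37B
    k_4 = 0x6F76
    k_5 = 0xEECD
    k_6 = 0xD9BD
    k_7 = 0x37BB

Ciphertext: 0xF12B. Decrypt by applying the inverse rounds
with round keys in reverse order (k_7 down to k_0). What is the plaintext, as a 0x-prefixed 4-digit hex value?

0x19C3

s_0 = ciphertext = 0xF12B
s_1 = InvRound(s_0, k_7) = 0xD2F1
s_2 = InvRound(s_1, k_6) = 0x9BD2
s_3 = InvRound(s_2, k_5) = 0xE49B
s_4 = InvRound(s_3, k_4) = 0xE7E4
s_5 = InvRound(s_4, k_3) = 0x9AE7
s_6 = InvRound(s_5, k_2) = 0x369A
s_7 = InvRound(s_6, k_1) = 0xC336
s_8 = InvRound(s_7, k_0) = 0x19C3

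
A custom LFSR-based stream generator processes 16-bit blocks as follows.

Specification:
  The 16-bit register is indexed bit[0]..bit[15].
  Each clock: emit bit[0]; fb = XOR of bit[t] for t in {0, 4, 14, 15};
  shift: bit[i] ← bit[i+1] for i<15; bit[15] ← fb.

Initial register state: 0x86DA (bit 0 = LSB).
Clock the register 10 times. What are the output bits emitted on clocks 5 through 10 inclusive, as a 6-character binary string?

101101

reg_0 = 0x86DA
clock 1: out=0, reg = 0x436D
clock 2: out=1, reg = 0x21B6
clock 3: out=0, reg = 0x90DB
clock 4: out=1, reg = 0xC86D
clock 5: out=1, reg = 0xE436
clock 6: out=0, reg = 0xF21B
clock 7: out=1, reg = 0x790D
clock 8: out=1, reg = 0x3C86
clock 9: out=0, reg = 0x1E43
clock 10: out=1, reg = 0x8F21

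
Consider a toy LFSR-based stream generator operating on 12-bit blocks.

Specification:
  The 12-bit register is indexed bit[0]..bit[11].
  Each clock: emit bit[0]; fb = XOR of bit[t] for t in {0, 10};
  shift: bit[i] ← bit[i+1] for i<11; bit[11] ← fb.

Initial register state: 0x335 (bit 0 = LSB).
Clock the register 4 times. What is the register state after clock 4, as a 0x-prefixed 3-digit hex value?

reg_0 = 0x335
clock 1: out=1, reg = 0x99A
clock 2: out=0, reg = 0x4CD
clock 3: out=1, reg = 0x266
clock 4: out=0, reg = 0x133

0x133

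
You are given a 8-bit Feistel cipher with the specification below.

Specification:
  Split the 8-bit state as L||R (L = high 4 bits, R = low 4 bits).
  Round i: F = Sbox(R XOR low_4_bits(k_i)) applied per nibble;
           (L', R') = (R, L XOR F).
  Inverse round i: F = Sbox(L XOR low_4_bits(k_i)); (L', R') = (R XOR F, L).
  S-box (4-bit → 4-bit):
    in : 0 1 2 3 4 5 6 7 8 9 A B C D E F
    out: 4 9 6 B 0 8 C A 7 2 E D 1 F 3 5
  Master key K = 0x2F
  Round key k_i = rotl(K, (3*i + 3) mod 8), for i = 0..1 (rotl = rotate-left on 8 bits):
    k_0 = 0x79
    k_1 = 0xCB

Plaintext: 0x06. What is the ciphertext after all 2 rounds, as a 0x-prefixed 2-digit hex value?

s_0 = plaintext = 0x06
s_1 = Round(s_0, k_0) = 0x65
s_2 = Round(s_1, k_1) = 0x55

0x55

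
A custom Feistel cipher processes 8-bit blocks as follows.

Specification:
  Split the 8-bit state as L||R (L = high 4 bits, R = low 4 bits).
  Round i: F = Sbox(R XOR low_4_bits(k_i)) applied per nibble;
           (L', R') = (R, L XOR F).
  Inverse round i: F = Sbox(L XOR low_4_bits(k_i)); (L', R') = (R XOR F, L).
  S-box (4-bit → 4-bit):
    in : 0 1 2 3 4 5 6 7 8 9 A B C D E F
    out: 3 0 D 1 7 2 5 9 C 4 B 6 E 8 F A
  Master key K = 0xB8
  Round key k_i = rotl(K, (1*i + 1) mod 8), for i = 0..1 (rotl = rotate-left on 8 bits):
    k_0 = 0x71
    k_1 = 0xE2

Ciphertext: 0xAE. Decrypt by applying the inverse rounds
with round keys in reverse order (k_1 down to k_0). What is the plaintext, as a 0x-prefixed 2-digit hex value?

0xB2

s_0 = ciphertext = 0xAE
s_1 = InvRound(s_0, k_1) = 0x2A
s_2 = InvRound(s_1, k_0) = 0xB2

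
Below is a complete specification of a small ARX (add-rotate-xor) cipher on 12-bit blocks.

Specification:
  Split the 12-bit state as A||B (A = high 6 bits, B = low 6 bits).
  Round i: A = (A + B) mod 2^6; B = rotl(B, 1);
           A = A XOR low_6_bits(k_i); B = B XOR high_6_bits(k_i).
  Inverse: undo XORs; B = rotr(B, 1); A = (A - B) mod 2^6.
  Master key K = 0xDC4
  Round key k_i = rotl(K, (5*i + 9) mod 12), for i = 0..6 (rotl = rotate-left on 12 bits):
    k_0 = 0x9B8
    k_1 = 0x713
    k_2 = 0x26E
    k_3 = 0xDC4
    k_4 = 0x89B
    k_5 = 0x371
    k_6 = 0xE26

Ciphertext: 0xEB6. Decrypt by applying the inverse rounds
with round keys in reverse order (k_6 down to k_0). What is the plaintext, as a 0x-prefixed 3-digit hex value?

0xA8D

s_0 = ciphertext = 0xEB6
s_1 = InvRound(s_0, k_6) = 0x547
s_2 = InvRound(s_1, k_5) = 0x7C5
s_3 = InvRound(s_2, k_4) = 0x473
s_4 = InvRound(s_3, k_3) = 0x4C2
s_5 = InvRound(s_4, k_2) = 0x625
s_6 = InvRound(s_5, k_1) = 0x3FC
s_7 = InvRound(s_6, k_0) = 0xA8D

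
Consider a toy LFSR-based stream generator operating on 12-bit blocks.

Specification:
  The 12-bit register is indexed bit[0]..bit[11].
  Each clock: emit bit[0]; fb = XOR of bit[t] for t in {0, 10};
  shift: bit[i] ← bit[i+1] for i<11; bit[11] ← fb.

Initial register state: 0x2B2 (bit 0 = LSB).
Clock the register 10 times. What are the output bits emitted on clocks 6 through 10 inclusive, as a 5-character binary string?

reg_0 = 0x2B2
clock 1: out=0, reg = 0x159
clock 2: out=1, reg = 0x8AC
clock 3: out=0, reg = 0x456
clock 4: out=0, reg = 0xA2B
clock 5: out=1, reg = 0xD15
clock 6: out=1, reg = 0x68A
clock 7: out=0, reg = 0xB45
clock 8: out=1, reg = 0xDA2
clock 9: out=0, reg = 0xED1
clock 10: out=1, reg = 0x768

10101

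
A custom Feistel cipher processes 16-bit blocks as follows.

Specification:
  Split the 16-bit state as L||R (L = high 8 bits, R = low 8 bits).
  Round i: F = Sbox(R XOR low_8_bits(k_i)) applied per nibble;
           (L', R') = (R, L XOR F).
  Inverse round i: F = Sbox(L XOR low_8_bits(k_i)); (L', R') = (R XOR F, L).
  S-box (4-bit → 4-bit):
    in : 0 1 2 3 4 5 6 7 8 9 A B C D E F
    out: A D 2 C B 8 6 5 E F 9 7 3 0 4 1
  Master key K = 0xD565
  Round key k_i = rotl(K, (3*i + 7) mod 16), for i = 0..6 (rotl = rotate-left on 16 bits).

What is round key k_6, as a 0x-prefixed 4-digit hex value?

K = 0xD565
k_0 = rotl(K, (3*0+7) mod 16) = rotl(K, 7) = 0xB2EA
k_1 = rotl(K, (3*1+7) mod 16) = rotl(K, 10) = 0x9755
k_2 = rotl(K, (3*2+7) mod 16) = rotl(K, 13) = 0xBAAC
k_3 = rotl(K, (3*3+7) mod 16) = rotl(K, 0) = 0xD565
k_4 = rotl(K, (3*4+7) mod 16) = rotl(K, 3) = 0xAB2E
k_5 = rotl(K, (3*5+7) mod 16) = rotl(K, 6) = 0x5975
k_6 = rotl(K, (3*6+7) mod 16) = rotl(K, 9) = 0xCBAA

0xCBAA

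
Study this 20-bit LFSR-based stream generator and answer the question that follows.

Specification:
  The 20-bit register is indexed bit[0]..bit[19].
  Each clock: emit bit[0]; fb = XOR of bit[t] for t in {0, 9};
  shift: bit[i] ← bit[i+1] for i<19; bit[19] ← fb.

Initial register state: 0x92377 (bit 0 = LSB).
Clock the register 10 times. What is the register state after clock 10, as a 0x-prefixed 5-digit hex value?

reg_0 = 0x92377
clock 1: out=1, reg = 0x491BB
clock 2: out=1, reg = 0xA48DD
clock 3: out=1, reg = 0xD246E
clock 4: out=0, reg = 0x69237
clock 5: out=1, reg = 0x3491B
clock 6: out=1, reg = 0x9A48D
clock 7: out=1, reg = 0xCD246
clock 8: out=0, reg = 0xE6923
clock 9: out=1, reg = 0xF3491
clock 10: out=1, reg = 0xF9A48

0xF9A48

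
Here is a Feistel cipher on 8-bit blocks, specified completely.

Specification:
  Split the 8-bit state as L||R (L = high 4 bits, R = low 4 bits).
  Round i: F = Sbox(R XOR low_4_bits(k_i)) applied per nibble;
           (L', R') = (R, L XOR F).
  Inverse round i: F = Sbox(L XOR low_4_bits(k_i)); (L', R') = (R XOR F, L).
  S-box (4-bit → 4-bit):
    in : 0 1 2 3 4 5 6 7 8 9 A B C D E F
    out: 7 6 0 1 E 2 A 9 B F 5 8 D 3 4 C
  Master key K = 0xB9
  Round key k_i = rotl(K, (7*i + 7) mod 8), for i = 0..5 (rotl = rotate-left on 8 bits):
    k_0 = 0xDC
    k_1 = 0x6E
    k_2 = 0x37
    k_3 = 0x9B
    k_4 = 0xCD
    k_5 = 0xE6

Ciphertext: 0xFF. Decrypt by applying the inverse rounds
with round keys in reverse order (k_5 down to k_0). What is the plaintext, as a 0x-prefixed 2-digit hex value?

0x43

s_0 = ciphertext = 0xFF
s_1 = InvRound(s_0, k_5) = 0x0F
s_2 = InvRound(s_1, k_4) = 0xC0
s_3 = InvRound(s_2, k_3) = 0x9C
s_4 = InvRound(s_3, k_2) = 0x89
s_5 = InvRound(s_4, k_1) = 0x38
s_6 = InvRound(s_5, k_0) = 0x43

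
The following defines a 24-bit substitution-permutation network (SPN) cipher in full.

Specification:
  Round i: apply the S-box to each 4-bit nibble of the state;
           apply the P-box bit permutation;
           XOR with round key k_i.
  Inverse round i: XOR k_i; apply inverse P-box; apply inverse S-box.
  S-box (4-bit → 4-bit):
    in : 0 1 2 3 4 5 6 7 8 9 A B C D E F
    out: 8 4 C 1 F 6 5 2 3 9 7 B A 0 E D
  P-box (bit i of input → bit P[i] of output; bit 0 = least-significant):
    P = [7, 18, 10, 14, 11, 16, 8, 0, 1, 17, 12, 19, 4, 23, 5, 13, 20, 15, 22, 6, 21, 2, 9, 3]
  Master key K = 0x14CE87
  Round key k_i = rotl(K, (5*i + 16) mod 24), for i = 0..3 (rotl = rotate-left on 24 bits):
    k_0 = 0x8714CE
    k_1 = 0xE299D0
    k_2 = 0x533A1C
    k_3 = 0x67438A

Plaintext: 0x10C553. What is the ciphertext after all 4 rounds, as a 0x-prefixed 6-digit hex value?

s_0 = plaintext = 0x10C553
s_1 = Round(s_0, k_0) = 0x04270E
s_2 = Round(s_1, k_1) = 0xB47DB9
s_3 = Round(s_2, k_2) = 0xA2F2D1
s_4 = Round(s_3, k_3) = 0x0F75FE

0x0F75FE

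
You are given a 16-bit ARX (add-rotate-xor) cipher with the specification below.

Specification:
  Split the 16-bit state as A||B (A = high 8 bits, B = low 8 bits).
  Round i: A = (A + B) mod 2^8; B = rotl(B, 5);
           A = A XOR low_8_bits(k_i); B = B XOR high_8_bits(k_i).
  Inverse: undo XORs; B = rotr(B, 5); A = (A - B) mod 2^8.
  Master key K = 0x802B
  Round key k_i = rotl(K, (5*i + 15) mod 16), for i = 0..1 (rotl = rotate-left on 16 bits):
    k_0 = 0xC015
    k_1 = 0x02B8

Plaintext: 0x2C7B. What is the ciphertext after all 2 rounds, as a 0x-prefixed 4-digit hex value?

0xD9F7

s_0 = plaintext = 0x2C7B
s_1 = Round(s_0, k_0) = 0xB2AF
s_2 = Round(s_1, k_1) = 0xD9F7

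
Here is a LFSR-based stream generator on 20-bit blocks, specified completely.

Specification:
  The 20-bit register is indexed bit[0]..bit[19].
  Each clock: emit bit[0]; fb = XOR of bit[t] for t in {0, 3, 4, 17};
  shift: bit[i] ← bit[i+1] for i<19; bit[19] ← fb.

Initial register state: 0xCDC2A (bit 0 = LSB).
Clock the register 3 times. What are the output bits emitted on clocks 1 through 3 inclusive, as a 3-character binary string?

reg_0 = 0xCDC2A
clock 1: out=0, reg = 0xE6E15
clock 2: out=1, reg = 0xF370A
clock 3: out=0, reg = 0x79B85

010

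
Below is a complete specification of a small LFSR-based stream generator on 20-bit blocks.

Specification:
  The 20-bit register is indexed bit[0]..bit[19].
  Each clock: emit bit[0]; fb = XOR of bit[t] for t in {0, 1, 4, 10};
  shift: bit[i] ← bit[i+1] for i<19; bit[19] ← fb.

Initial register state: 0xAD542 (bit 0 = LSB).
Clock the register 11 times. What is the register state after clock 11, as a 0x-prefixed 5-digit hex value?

0x0055A

reg_0 = 0xAD542
clock 1: out=0, reg = 0x56AA1
clock 2: out=1, reg = 0xAB550
clock 3: out=0, reg = 0x55AA8
clock 4: out=0, reg = 0x2AD54
clock 5: out=0, reg = 0x156AA
clock 6: out=0, reg = 0x0AB55
clock 7: out=1, reg = 0x055AA
clock 8: out=0, reg = 0x02AD5
clock 9: out=1, reg = 0x0156A
clock 10: out=0, reg = 0x00AB5
clock 11: out=1, reg = 0x0055A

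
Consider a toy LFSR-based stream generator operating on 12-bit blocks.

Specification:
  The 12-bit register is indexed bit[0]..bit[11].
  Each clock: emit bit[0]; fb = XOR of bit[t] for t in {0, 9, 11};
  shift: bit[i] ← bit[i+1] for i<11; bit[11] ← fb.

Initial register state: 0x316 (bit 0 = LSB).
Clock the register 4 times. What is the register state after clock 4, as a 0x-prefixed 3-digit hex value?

0x531

reg_0 = 0x316
clock 1: out=0, reg = 0x98B
clock 2: out=1, reg = 0x4C5
clock 3: out=1, reg = 0xA62
clock 4: out=0, reg = 0x531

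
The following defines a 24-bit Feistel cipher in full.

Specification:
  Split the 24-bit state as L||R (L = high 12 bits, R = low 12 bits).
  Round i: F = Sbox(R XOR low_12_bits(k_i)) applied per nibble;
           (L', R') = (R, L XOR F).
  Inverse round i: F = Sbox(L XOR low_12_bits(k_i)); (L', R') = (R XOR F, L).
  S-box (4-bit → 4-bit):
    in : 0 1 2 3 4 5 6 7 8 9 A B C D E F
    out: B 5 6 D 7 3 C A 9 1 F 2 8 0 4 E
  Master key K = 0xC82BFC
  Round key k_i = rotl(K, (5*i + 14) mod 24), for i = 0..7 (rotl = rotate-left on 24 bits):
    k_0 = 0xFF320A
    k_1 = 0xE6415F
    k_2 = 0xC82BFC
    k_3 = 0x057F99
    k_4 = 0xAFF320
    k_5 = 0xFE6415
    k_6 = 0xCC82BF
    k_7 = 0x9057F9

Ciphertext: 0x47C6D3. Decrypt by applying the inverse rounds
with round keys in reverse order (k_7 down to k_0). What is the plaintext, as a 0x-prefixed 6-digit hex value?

s_0 = ciphertext = 0x47C6D3
s_1 = InvRound(s_0, k_7) = 0xB4047C
s_2 = InvRound(s_1, k_6) = 0x592B40
s_3 = InvRound(s_2, k_5) = 0xEDA592
s_4 = InvRound(s_3, k_4) = 0x57DEDA
s_5 = InvRound(s_4, k_3) = 0x19D57D
s_6 = InvRound(s_5, k_2) = 0xAB819D
s_7 = InvRound(s_6, k_1) = 0x3D7AB8
s_8 = InvRound(s_7, k_0) = 0xFB83D7

0xFB83D7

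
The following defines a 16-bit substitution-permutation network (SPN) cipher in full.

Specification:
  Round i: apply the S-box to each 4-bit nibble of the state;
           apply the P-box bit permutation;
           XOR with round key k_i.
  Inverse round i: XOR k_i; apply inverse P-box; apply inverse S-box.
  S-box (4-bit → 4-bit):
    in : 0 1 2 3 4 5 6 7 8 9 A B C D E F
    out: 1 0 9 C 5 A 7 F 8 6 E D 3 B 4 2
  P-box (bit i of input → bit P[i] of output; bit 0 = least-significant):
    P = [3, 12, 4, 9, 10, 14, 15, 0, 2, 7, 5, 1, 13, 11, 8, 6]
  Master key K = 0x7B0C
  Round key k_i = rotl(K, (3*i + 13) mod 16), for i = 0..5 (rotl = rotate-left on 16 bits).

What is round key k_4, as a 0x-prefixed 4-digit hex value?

K = 0x7B0C
k_0 = rotl(K, (3*0+13) mod 16) = rotl(K, 13) = 0x8F61
k_1 = rotl(K, (3*1+13) mod 16) = rotl(K, 0) = 0x7B0C
k_2 = rotl(K, (3*2+13) mod 16) = rotl(K, 3) = 0xD863
k_3 = rotl(K, (3*3+13) mod 16) = rotl(K, 6) = 0xC31E
k_4 = rotl(K, (3*4+13) mod 16) = rotl(K, 9) = 0x18F6

0x18F6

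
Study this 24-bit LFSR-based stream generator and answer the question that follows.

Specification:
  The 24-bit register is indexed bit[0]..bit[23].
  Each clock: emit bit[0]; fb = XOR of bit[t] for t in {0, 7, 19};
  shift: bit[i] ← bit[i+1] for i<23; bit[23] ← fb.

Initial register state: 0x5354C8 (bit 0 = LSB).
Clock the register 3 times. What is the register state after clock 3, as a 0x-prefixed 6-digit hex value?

reg_0 = 0x5354C8
clock 1: out=0, reg = 0xA9AA64
clock 2: out=0, reg = 0xD4D532
clock 3: out=0, reg = 0x6A6A99

0x6A6A99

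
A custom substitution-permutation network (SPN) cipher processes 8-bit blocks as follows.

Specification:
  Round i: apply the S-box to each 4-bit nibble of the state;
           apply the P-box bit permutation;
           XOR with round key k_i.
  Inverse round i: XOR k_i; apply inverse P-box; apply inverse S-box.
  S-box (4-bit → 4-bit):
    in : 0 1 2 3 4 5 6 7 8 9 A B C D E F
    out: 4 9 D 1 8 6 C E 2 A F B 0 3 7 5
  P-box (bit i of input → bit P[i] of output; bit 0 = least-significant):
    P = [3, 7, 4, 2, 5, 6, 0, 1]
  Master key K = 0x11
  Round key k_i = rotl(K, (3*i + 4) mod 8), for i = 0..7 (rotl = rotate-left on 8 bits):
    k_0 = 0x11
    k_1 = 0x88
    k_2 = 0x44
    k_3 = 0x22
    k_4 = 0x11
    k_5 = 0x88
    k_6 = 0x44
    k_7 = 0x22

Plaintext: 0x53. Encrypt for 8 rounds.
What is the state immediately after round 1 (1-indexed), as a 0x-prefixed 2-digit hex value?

s_0 = plaintext = 0x53
s_1 = Round(s_0, k_0) = 0x58
s_2 = Round(s_1, k_1) = 0x49
s_3 = Round(s_2, k_2) = 0xC2
s_4 = Round(s_3, k_3) = 0x3E
s_5 = Round(s_4, k_4) = 0xA9
s_6 = Round(s_5, k_5) = 0x6F
s_7 = Round(s_6, k_6) = 0x5F
s_8 = Round(s_7, k_7) = 0x7B

0x58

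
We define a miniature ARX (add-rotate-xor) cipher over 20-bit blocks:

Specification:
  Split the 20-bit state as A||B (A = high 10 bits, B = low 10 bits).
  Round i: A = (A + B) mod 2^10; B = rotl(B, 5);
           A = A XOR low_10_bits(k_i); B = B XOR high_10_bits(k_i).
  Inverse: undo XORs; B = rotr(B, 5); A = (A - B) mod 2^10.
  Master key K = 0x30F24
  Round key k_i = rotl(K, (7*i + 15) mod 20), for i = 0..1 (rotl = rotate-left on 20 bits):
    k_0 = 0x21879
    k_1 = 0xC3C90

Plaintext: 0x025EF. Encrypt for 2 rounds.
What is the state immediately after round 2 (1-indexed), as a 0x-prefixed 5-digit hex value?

s_0 = plaintext = 0x025EF
s_1 = Round(s_0, k_0) = 0x60569
s_2 = Round(s_1, k_1) = 0x9EA24

0x9EA24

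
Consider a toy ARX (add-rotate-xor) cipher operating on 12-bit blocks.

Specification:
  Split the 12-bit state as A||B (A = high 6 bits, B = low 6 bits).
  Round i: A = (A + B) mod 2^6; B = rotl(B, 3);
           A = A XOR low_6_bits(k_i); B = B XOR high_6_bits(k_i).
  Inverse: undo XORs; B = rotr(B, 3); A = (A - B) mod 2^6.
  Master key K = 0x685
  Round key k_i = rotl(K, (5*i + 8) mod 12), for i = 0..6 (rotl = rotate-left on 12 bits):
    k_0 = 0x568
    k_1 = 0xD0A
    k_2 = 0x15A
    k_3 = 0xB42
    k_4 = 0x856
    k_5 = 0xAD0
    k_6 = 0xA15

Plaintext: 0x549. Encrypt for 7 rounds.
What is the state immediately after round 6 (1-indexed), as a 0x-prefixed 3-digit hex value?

s_0 = plaintext = 0x549
s_1 = Round(s_0, k_0) = 0xD9C
s_2 = Round(s_1, k_1) = 0x617
s_3 = Round(s_2, k_2) = 0xD7F
s_4 = Round(s_3, k_3) = 0xD92
s_5 = Round(s_4, k_4) = 0x7B3
s_6 = Round(s_5, k_5) = 0x075
s_7 = Round(s_6, k_6) = 0x8C6

0x075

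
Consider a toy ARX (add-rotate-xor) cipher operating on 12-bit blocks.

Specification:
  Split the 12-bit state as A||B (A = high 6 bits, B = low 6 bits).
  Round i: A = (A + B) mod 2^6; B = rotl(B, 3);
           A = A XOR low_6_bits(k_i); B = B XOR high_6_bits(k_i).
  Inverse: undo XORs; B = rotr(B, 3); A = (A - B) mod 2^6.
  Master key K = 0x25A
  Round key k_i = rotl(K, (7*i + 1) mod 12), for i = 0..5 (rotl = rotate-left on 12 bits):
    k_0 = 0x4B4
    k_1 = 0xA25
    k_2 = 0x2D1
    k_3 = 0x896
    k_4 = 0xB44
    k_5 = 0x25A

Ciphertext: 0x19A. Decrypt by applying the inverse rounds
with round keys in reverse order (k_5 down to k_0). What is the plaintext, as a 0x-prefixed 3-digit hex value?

s_0 = ciphertext = 0x19A
s_1 = InvRound(s_0, k_5) = 0x09A
s_2 = InvRound(s_1, k_4) = 0x23E
s_3 = InvRound(s_2, k_3) = 0xEE3
s_4 = InvRound(s_3, k_2) = 0x945
s_5 = InvRound(s_4, k_1) = 0x4ED
s_6 = InvRound(s_5, k_0) = 0xA3F

0xA3F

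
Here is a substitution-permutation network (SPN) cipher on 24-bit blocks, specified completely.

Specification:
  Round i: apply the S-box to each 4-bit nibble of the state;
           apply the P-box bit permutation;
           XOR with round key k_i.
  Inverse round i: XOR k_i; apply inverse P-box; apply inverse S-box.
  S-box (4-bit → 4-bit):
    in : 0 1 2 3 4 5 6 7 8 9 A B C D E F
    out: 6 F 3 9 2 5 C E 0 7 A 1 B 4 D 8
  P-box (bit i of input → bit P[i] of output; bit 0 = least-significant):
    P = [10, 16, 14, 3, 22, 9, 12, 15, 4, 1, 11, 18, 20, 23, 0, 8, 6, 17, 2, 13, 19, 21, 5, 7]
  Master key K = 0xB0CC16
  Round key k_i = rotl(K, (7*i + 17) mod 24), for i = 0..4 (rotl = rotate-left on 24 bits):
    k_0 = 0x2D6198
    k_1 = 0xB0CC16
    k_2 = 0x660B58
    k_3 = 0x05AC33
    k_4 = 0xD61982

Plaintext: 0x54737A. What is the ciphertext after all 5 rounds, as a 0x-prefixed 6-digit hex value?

0x289C12

s_0 = plaintext = 0x54737A
s_1 = Round(s_0, k_0) = 0xA2F2A1
s_2 = Round(s_1, k_1) = 0x930BCC
s_3 = Round(s_2, k_2) = 0x8FAD21
s_4 = Round(s_3, k_3) = 0xC4C33B
s_5 = Round(s_4, k_4) = 0x289C12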